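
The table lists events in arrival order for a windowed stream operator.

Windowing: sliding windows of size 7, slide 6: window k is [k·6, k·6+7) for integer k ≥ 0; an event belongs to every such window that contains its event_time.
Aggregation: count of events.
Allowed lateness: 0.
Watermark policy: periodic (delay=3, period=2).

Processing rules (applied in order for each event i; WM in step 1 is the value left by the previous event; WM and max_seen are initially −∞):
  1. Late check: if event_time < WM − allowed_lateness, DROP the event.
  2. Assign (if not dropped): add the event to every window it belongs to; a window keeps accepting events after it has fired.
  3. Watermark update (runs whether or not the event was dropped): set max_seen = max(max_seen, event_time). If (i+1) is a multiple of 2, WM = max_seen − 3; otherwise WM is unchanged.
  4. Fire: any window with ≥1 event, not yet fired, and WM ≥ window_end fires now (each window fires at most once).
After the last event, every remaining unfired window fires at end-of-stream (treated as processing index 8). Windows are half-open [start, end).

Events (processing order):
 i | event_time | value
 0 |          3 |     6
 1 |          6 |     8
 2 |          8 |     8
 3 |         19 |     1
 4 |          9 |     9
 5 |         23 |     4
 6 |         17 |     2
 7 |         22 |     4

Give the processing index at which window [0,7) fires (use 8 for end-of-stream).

i=0 t=3 v=6: → [0,7); WM=−∞
i=1 t=6 v=8: → [6,13),[0,7); WM=3
i=2 t=8 v=8: → [6,13); WM=3
i=3 t=19 v=1: → [18,25); WM=16; [0,7) fires=2 [6,13) fires=2
i=4 t=9 v=9: DROP (t<16-0); WM=16
i=5 t=23 v=4: → [18,25); WM=20
i=6 t=17 v=2: DROP (t<20-0); WM=20
i=7 t=22 v=4: → [18,25); WM=20

3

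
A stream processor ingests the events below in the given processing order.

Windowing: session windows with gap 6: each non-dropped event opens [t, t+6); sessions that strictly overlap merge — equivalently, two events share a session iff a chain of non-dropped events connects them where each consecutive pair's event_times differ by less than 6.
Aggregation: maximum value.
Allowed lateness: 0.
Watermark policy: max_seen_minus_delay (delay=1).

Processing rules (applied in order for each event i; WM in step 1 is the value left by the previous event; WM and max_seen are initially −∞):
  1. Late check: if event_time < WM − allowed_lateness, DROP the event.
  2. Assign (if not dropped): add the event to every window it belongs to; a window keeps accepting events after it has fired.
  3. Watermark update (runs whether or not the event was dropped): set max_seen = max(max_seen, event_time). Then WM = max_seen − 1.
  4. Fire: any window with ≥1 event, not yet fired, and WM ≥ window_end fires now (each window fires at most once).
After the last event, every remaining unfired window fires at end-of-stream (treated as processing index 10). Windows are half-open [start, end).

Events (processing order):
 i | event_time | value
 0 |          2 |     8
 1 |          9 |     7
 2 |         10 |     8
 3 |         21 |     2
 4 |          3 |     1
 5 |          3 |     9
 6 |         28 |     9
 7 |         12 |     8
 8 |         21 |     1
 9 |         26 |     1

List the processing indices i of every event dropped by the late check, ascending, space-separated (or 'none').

i=0 t=2 v=8: → [2,8); WM=1
i=1 t=9 v=7: → [9,15); WM=8
i=2 t=10 v=8: → [9,16); WM=9
i=3 t=21 v=2: → [21,27); WM=20
i=4 t=3 v=1: DROP (t<20-0); WM=20
i=5 t=3 v=9: DROP (t<20-0); WM=20
i=6 t=28 v=9: → [28,34); WM=27
i=7 t=12 v=8: DROP (t<27-0); WM=27
i=8 t=21 v=1: DROP (t<27-0); WM=27
i=9 t=26 v=1: DROP (t<27-0); WM=27

4 5 7 8 9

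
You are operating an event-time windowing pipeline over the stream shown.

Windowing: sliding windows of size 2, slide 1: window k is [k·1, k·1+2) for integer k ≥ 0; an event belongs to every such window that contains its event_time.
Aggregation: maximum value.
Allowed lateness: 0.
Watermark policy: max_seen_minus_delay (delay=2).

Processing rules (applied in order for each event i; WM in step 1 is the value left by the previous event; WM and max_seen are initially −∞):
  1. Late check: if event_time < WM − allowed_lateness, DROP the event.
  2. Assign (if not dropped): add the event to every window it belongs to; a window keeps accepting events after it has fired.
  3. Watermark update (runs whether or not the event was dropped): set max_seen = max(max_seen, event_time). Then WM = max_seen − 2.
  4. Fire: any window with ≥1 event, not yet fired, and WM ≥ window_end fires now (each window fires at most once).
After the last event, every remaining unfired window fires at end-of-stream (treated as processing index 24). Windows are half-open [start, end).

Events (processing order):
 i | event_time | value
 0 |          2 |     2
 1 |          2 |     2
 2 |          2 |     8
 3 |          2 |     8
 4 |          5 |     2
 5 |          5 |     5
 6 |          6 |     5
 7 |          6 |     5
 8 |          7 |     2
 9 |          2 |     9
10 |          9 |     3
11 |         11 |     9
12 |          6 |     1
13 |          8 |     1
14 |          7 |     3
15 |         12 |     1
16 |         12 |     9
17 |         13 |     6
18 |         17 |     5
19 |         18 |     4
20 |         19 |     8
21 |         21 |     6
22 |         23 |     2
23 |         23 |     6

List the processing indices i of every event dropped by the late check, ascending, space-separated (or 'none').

9 12 13 14

i=0 t=2 v=2: → [2,4),[1,3); WM=0
i=1 t=2 v=2: → [2,4),[1,3); WM=0
i=2 t=2 v=8: → [2,4),[1,3); WM=0
i=3 t=2 v=8: → [2,4),[1,3); WM=0
i=4 t=5 v=2: → [5,7),[4,6); WM=3; [1,3) fires=8
i=5 t=5 v=5: → [5,7),[4,6); WM=3
i=6 t=6 v=5: → [6,8),[5,7); WM=4; [2,4) fires=8
i=7 t=6 v=5: → [6,8),[5,7); WM=4
i=8 t=7 v=2: → [7,9),[6,8); WM=5
i=9 t=2 v=9: DROP (t<5-0); WM=5
i=10 t=9 v=3: → [9,11),[8,10); WM=7; [4,6) fires=5 [5,7) fires=5
i=11 t=11 v=9: → [11,13),[10,12); WM=9; [6,8) fires=5 [7,9) fires=2
i=12 t=6 v=1: DROP (t<9-0); WM=9
i=13 t=8 v=1: DROP (t<9-0); WM=9
i=14 t=7 v=3: DROP (t<9-0); WM=9
i=15 t=12 v=1: → [12,14),[11,13); WM=10; [8,10) fires=3
i=16 t=12 v=9: → [12,14),[11,13); WM=10
i=17 t=13 v=6: → [13,15),[12,14); WM=11; [9,11) fires=3
i=18 t=17 v=5: → [17,19),[16,18); WM=15; [10,12) fires=9 [11,13) fires=9 [12,14) fires=9 [13,15) fires=6
i=19 t=18 v=4: → [18,20),[17,19); WM=16
i=20 t=19 v=8: → [19,21),[18,20); WM=17
i=21 t=21 v=6: → [21,23),[20,22); WM=19; [16,18) fires=5 [17,19) fires=5
i=22 t=23 v=2: → [23,25),[22,24); WM=21; [18,20) fires=8 [19,21) fires=8
i=23 t=23 v=6: → [23,25),[22,24); WM=21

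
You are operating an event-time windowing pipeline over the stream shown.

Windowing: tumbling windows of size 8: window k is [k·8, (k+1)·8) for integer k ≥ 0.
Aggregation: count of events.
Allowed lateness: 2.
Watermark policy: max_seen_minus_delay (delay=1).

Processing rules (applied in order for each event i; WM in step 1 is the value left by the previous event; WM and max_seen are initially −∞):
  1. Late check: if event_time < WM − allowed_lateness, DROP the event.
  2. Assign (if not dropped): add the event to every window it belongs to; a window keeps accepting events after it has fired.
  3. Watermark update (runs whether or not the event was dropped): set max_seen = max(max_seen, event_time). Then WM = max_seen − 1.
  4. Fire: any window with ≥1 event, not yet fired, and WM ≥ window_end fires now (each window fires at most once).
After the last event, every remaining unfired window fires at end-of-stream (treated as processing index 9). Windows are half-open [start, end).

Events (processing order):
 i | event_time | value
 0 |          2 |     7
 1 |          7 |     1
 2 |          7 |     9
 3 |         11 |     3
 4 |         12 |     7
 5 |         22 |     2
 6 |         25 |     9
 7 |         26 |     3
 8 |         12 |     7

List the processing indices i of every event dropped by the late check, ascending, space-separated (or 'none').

i=0 t=2 v=7: → [0,8); WM=1
i=1 t=7 v=1: → [0,8); WM=6
i=2 t=7 v=9: → [0,8); WM=6
i=3 t=11 v=3: → [8,16); WM=10; [0,8) fires=3
i=4 t=12 v=7: → [8,16); WM=11
i=5 t=22 v=2: → [16,24); WM=21; [8,16) fires=2
i=6 t=25 v=9: → [24,32); WM=24; [16,24) fires=1
i=7 t=26 v=3: → [24,32); WM=25
i=8 t=12 v=7: DROP (t<25-2); WM=25

8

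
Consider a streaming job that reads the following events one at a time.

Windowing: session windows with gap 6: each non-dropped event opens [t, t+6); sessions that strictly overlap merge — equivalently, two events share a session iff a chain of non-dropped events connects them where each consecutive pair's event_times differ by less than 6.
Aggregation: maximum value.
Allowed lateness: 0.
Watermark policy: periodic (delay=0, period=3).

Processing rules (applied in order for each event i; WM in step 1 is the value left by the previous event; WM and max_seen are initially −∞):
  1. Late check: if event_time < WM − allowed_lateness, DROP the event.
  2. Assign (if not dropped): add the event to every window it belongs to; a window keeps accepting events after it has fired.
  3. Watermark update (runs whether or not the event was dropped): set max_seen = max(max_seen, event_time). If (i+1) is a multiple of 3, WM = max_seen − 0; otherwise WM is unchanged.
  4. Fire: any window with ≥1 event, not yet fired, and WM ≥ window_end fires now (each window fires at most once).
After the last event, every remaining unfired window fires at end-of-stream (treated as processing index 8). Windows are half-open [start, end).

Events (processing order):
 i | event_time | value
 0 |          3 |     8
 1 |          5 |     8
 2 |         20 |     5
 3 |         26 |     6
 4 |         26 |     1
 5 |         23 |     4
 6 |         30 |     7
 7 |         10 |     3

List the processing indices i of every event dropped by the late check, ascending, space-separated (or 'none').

i=0 t=3 v=8: → [3,9); WM=−∞
i=1 t=5 v=8: → [3,11); WM=−∞
i=2 t=20 v=5: → [20,26); WM=20
i=3 t=26 v=6: → [26,32); WM=20
i=4 t=26 v=1: → [26,32); WM=20
i=5 t=23 v=4: → [20,32); WM=26
i=6 t=30 v=7: → [20,36); WM=26
i=7 t=10 v=3: DROP (t<26-0); WM=26

7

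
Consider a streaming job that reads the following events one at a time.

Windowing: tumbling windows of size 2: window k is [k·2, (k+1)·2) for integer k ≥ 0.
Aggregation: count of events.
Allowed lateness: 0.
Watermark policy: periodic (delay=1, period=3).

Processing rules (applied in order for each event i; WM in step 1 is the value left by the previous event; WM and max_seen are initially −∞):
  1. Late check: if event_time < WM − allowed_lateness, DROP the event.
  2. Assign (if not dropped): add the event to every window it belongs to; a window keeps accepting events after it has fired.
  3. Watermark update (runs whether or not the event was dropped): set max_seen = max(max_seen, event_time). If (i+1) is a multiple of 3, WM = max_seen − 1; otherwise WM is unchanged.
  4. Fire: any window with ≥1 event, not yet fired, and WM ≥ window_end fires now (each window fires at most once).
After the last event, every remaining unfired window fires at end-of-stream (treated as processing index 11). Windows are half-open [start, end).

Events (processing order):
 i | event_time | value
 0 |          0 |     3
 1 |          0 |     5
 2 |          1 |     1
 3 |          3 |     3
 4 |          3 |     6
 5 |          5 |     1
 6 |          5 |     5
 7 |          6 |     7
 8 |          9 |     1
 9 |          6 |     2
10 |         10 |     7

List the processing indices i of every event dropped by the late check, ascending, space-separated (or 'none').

i=0 t=0 v=3: → [0,2); WM=−∞
i=1 t=0 v=5: → [0,2); WM=−∞
i=2 t=1 v=1: → [0,2); WM=0
i=3 t=3 v=3: → [2,4); WM=0
i=4 t=3 v=6: → [2,4); WM=0
i=5 t=5 v=1: → [4,6); WM=4; [0,2) fires=3 [2,4) fires=2
i=6 t=5 v=5: → [4,6); WM=4
i=7 t=6 v=7: → [6,8); WM=4
i=8 t=9 v=1: → [8,10); WM=8; [4,6) fires=2 [6,8) fires=1
i=9 t=6 v=2: DROP (t<8-0); WM=8
i=10 t=10 v=7: → [10,12); WM=8

9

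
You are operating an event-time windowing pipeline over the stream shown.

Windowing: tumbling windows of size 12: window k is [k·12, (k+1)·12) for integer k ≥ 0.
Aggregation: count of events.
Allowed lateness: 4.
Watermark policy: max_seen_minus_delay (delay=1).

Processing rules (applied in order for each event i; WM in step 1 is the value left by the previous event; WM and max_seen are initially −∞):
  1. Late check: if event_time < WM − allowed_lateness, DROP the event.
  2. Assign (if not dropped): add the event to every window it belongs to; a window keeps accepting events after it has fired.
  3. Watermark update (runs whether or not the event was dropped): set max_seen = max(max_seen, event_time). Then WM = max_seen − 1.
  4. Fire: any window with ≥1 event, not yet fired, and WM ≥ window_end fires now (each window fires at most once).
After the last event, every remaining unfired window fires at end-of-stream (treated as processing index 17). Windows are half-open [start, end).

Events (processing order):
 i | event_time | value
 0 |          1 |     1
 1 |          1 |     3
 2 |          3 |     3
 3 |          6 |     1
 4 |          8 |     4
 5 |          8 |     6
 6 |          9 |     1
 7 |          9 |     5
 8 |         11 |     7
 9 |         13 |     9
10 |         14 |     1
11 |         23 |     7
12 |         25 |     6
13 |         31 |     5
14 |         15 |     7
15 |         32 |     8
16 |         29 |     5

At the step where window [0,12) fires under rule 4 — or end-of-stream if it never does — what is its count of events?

9

i=0 t=1 v=1: → [0,12); WM=0
i=1 t=1 v=3: → [0,12); WM=0
i=2 t=3 v=3: → [0,12); WM=2
i=3 t=6 v=1: → [0,12); WM=5
i=4 t=8 v=4: → [0,12); WM=7
i=5 t=8 v=6: → [0,12); WM=7
i=6 t=9 v=1: → [0,12); WM=8
i=7 t=9 v=5: → [0,12); WM=8
i=8 t=11 v=7: → [0,12); WM=10
i=9 t=13 v=9: → [12,24); WM=12; [0,12) fires=9
i=10 t=14 v=1: → [12,24); WM=13
i=11 t=23 v=7: → [12,24); WM=22
i=12 t=25 v=6: → [24,36); WM=24; [12,24) fires=3
i=13 t=31 v=5: → [24,36); WM=30
i=14 t=15 v=7: DROP (t<30-4); WM=30
i=15 t=32 v=8: → [24,36); WM=31
i=16 t=29 v=5: → [24,36); WM=31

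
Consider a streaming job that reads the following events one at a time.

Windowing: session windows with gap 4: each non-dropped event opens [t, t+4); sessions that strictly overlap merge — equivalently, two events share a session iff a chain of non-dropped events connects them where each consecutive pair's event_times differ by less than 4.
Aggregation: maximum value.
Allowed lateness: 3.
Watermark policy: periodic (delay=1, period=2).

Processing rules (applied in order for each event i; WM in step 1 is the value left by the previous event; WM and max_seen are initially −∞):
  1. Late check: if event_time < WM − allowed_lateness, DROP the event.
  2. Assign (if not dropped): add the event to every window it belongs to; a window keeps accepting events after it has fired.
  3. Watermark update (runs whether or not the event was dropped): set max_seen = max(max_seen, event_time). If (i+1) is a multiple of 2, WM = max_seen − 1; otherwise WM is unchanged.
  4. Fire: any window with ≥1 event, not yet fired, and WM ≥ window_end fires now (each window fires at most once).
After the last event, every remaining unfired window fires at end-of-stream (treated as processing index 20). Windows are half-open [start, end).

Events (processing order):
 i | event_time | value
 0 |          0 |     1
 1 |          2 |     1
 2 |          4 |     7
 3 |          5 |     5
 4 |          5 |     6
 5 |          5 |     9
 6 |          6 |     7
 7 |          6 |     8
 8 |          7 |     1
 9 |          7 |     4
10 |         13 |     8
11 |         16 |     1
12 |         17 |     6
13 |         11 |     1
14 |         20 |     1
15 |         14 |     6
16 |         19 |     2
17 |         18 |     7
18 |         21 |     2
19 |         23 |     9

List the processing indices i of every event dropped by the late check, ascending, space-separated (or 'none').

i=0 t=0 v=1: → [0,4); WM=−∞
i=1 t=2 v=1: → [0,6); WM=1
i=2 t=4 v=7: → [0,8); WM=1
i=3 t=5 v=5: → [0,9); WM=4
i=4 t=5 v=6: → [0,9); WM=4
i=5 t=5 v=9: → [0,9); WM=4
i=6 t=6 v=7: → [0,10); WM=4
i=7 t=6 v=8: → [0,10); WM=5
i=8 t=7 v=1: → [0,11); WM=5
i=9 t=7 v=4: → [0,11); WM=6
i=10 t=13 v=8: → [13,17); WM=6
i=11 t=16 v=1: → [13,20); WM=15
i=12 t=17 v=6: → [13,21); WM=15
i=13 t=11 v=1: DROP (t<15-3); WM=16
i=14 t=20 v=1: → [13,24); WM=16
i=15 t=14 v=6: → [13,24); WM=19
i=16 t=19 v=2: → [13,24); WM=19
i=17 t=18 v=7: → [13,24); WM=19
i=18 t=21 v=2: → [13,25); WM=19
i=19 t=23 v=9: → [13,27); WM=22

13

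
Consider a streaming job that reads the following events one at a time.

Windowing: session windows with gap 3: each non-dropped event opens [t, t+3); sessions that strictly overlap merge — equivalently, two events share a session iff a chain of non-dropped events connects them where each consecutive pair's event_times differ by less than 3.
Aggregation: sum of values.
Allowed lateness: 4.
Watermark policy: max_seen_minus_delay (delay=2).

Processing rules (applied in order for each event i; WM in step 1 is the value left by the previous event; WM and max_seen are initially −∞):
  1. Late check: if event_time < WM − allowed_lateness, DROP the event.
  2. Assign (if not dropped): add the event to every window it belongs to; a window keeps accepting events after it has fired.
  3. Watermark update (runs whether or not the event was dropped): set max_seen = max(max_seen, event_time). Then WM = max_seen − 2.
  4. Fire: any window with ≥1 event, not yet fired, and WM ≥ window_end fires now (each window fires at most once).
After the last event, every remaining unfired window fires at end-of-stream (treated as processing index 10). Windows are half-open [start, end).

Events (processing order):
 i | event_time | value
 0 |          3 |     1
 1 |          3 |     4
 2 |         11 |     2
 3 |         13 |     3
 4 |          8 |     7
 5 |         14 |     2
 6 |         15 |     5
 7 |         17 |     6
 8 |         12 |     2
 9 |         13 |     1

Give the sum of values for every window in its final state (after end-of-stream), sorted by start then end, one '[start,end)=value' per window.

[3,6)=5 [8,11)=7 [11,20)=21

i=0 t=3 v=1: → [3,6); WM=1
i=1 t=3 v=4: → [3,6); WM=1
i=2 t=11 v=2: → [11,14); WM=9
i=3 t=13 v=3: → [11,16); WM=11
i=4 t=8 v=7: → [8,11); WM=11
i=5 t=14 v=2: → [11,17); WM=12
i=6 t=15 v=5: → [11,18); WM=13
i=7 t=17 v=6: → [11,20); WM=15
i=8 t=12 v=2: → [11,20); WM=15
i=9 t=13 v=1: → [11,20); WM=15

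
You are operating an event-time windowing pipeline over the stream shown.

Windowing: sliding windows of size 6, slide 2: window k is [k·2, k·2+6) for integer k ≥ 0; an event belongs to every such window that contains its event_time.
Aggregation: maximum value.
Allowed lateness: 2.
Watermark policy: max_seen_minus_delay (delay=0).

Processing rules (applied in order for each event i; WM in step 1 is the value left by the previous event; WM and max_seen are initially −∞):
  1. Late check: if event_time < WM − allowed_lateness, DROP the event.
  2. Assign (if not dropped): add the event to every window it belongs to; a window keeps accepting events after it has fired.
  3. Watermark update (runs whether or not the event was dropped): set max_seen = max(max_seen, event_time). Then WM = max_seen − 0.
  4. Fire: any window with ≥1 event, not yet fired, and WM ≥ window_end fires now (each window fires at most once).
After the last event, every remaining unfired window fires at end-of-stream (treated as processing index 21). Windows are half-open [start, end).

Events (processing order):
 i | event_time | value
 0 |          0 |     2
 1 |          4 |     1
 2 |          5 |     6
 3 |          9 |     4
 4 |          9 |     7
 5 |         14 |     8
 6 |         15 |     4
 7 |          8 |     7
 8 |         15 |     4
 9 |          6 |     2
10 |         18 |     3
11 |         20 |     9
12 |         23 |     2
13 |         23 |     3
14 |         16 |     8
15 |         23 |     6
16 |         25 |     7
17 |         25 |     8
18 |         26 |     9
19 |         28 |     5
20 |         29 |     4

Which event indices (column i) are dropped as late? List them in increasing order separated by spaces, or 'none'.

i=0 t=0 v=2: → [0,6); WM=0
i=1 t=4 v=1: → [4,10),[2,8),[0,6); WM=4
i=2 t=5 v=6: → [4,10),[2,8),[0,6); WM=5
i=3 t=9 v=4: → [8,14),[6,12),[4,10); WM=9; [0,6) fires=6 [2,8) fires=6
i=4 t=9 v=7: → [8,14),[6,12),[4,10); WM=9
i=5 t=14 v=8: → [14,20),[12,18),[10,16); WM=14; [4,10) fires=7 [6,12) fires=7 [8,14) fires=7
i=6 t=15 v=4: → [14,20),[12,18),[10,16); WM=15
i=7 t=8 v=7: DROP (t<15-2); WM=15
i=8 t=15 v=4: → [14,20),[12,18),[10,16); WM=15
i=9 t=6 v=2: DROP (t<15-2); WM=15
i=10 t=18 v=3: → [18,24),[16,22),[14,20); WM=18; [10,16) fires=8 [12,18) fires=8
i=11 t=20 v=9: → [20,26),[18,24),[16,22); WM=20; [14,20) fires=8
i=12 t=23 v=2: → [22,28),[20,26),[18,24); WM=23; [16,22) fires=9
i=13 t=23 v=3: → [22,28),[20,26),[18,24); WM=23
i=14 t=16 v=8: DROP (t<23-2); WM=23
i=15 t=23 v=6: → [22,28),[20,26),[18,24); WM=23
i=16 t=25 v=7: → [24,30),[22,28),[20,26); WM=25; [18,24) fires=9
i=17 t=25 v=8: → [24,30),[22,28),[20,26); WM=25
i=18 t=26 v=9: → [26,32),[24,30),[22,28); WM=26; [20,26) fires=9
i=19 t=28 v=5: → [28,34),[26,32),[24,30); WM=28; [22,28) fires=9
i=20 t=29 v=4: → [28,34),[26,32),[24,30); WM=29

7 9 14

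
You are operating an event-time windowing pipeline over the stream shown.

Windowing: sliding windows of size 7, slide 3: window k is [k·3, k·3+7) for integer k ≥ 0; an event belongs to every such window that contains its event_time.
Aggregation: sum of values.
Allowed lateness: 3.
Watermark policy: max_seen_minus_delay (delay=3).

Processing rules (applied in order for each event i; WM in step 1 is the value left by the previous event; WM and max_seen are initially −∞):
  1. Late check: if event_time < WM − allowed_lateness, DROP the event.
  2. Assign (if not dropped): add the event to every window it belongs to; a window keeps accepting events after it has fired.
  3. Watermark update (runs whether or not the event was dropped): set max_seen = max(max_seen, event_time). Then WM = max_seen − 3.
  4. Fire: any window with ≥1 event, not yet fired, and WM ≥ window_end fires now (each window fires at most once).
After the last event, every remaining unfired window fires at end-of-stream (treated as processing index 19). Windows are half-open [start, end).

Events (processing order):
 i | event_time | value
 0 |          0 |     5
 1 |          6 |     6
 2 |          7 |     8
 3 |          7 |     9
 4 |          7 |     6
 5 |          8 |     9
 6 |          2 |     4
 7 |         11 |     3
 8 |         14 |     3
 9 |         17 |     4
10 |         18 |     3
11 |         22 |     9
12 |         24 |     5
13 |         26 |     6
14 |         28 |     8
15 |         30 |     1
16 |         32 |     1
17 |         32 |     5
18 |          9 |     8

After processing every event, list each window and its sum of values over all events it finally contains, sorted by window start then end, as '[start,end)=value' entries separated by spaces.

i=0 t=0 v=5: → [0,7); WM=-3
i=1 t=6 v=6: → [6,13),[3,10),[0,7); WM=3
i=2 t=7 v=8: → [6,13),[3,10); WM=4
i=3 t=7 v=9: → [6,13),[3,10); WM=4
i=4 t=7 v=6: → [6,13),[3,10); WM=4
i=5 t=8 v=9: → [6,13),[3,10); WM=5
i=6 t=2 v=4: → [0,7); WM=5
i=7 t=11 v=3: → [9,16),[6,13); WM=8; [0,7) fires=15
i=8 t=14 v=3: → [12,19),[9,16); WM=11; [3,10) fires=38
i=9 t=17 v=4: → [15,22),[12,19); WM=14; [6,13) fires=41
i=10 t=18 v=3: → [18,25),[15,22),[12,19); WM=15
i=11 t=22 v=9: → [21,28),[18,25); WM=19; [9,16) fires=6 [12,19) fires=10
i=12 t=24 v=5: → [24,31),[21,28),[18,25); WM=21
i=13 t=26 v=6: → [24,31),[21,28); WM=23; [15,22) fires=7
i=14 t=28 v=8: → [27,34),[24,31); WM=25; [18,25) fires=17
i=15 t=30 v=1: → [30,37),[27,34),[24,31); WM=27
i=16 t=32 v=1: → [30,37),[27,34); WM=29; [21,28) fires=20
i=17 t=32 v=5: → [30,37),[27,34); WM=29
i=18 t=9 v=8: DROP (t<29-3); WM=29

[0,7)=15 [3,10)=38 [6,13)=41 [9,16)=6 [12,19)=10 [15,22)=7 [18,25)=17 [21,28)=20 [24,31)=20 [27,34)=15 [30,37)=7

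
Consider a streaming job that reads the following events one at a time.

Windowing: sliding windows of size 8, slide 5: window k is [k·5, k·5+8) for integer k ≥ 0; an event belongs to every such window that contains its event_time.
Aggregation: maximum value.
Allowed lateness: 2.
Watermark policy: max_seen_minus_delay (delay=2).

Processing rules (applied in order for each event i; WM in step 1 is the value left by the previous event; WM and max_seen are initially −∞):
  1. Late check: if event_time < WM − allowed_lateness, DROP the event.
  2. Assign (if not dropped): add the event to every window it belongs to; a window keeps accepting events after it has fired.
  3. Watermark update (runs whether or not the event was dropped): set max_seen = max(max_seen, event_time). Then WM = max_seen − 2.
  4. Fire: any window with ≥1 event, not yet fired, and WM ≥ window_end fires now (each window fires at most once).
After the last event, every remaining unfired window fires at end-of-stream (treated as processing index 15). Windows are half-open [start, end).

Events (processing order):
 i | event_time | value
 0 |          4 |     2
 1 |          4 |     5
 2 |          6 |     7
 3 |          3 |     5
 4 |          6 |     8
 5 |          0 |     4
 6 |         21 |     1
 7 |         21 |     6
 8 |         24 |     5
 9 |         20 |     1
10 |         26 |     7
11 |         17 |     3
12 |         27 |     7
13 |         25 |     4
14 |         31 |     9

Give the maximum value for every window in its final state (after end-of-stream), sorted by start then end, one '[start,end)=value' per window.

[0,8)=8 [5,13)=8 [15,23)=6 [20,28)=7 [25,33)=9 [30,38)=9

i=0 t=4 v=2: → [0,8); WM=2
i=1 t=4 v=5: → [0,8); WM=2
i=2 t=6 v=7: → [5,13),[0,8); WM=4
i=3 t=3 v=5: → [0,8); WM=4
i=4 t=6 v=8: → [5,13),[0,8); WM=4
i=5 t=0 v=4: DROP (t<4-2); WM=4
i=6 t=21 v=1: → [20,28),[15,23); WM=19; [0,8) fires=8 [5,13) fires=8
i=7 t=21 v=6: → [20,28),[15,23); WM=19
i=8 t=24 v=5: → [20,28); WM=22
i=9 t=20 v=1: → [20,28),[15,23); WM=22
i=10 t=26 v=7: → [25,33),[20,28); WM=24; [15,23) fires=6
i=11 t=17 v=3: DROP (t<24-2); WM=24
i=12 t=27 v=7: → [25,33),[20,28); WM=25
i=13 t=25 v=4: → [25,33),[20,28); WM=25
i=14 t=31 v=9: → [30,38),[25,33); WM=29; [20,28) fires=7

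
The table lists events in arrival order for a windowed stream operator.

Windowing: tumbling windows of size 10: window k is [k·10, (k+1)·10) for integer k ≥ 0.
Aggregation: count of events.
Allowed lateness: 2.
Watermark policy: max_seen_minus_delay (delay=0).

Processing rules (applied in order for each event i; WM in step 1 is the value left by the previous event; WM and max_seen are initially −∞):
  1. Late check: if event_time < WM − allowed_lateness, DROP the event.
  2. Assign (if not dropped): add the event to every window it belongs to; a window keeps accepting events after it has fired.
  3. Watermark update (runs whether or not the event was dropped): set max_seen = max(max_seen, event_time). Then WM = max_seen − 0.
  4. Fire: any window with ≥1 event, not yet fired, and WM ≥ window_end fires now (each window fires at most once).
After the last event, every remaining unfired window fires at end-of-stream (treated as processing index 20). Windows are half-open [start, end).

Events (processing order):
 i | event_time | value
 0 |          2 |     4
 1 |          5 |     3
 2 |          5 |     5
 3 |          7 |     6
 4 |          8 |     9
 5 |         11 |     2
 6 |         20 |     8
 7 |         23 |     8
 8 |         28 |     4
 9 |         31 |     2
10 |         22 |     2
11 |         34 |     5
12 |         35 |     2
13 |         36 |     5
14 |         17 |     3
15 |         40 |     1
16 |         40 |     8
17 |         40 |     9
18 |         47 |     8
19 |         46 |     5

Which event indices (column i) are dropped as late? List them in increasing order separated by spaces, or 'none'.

10 14

i=0 t=2 v=4: → [0,10); WM=2
i=1 t=5 v=3: → [0,10); WM=5
i=2 t=5 v=5: → [0,10); WM=5
i=3 t=7 v=6: → [0,10); WM=7
i=4 t=8 v=9: → [0,10); WM=8
i=5 t=11 v=2: → [10,20); WM=11; [0,10) fires=5
i=6 t=20 v=8: → [20,30); WM=20; [10,20) fires=1
i=7 t=23 v=8: → [20,30); WM=23
i=8 t=28 v=4: → [20,30); WM=28
i=9 t=31 v=2: → [30,40); WM=31; [20,30) fires=3
i=10 t=22 v=2: DROP (t<31-2); WM=31
i=11 t=34 v=5: → [30,40); WM=34
i=12 t=35 v=2: → [30,40); WM=35
i=13 t=36 v=5: → [30,40); WM=36
i=14 t=17 v=3: DROP (t<36-2); WM=36
i=15 t=40 v=1: → [40,50); WM=40; [30,40) fires=4
i=16 t=40 v=8: → [40,50); WM=40
i=17 t=40 v=9: → [40,50); WM=40
i=18 t=47 v=8: → [40,50); WM=47
i=19 t=46 v=5: → [40,50); WM=47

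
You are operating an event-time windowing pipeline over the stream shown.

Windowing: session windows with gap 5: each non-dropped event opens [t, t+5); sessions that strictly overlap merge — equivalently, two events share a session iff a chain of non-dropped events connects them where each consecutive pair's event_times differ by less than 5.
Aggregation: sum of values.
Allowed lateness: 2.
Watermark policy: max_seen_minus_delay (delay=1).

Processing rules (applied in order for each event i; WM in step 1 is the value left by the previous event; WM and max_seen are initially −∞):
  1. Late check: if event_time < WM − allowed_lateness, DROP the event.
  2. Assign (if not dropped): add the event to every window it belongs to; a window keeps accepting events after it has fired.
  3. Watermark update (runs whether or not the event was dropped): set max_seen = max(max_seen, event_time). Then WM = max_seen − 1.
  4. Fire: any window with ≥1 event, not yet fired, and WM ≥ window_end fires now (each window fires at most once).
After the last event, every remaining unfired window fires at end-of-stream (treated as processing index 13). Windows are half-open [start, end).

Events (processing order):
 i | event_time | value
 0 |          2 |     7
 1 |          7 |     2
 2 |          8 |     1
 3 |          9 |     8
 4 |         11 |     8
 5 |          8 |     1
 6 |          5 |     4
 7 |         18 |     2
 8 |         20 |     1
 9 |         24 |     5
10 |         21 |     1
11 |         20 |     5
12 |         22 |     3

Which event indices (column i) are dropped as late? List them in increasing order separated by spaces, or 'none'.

i=0 t=2 v=7: → [2,7); WM=1
i=1 t=7 v=2: → [7,12); WM=6
i=2 t=8 v=1: → [7,13); WM=7
i=3 t=9 v=8: → [7,14); WM=8
i=4 t=11 v=8: → [7,16); WM=10
i=5 t=8 v=1: → [7,16); WM=10
i=6 t=5 v=4: DROP (t<10-2); WM=10
i=7 t=18 v=2: → [18,23); WM=17
i=8 t=20 v=1: → [18,25); WM=19
i=9 t=24 v=5: → [18,29); WM=23
i=10 t=21 v=1: → [18,29); WM=23
i=11 t=20 v=5: DROP (t<23-2); WM=23
i=12 t=22 v=3: → [18,29); WM=23

6 11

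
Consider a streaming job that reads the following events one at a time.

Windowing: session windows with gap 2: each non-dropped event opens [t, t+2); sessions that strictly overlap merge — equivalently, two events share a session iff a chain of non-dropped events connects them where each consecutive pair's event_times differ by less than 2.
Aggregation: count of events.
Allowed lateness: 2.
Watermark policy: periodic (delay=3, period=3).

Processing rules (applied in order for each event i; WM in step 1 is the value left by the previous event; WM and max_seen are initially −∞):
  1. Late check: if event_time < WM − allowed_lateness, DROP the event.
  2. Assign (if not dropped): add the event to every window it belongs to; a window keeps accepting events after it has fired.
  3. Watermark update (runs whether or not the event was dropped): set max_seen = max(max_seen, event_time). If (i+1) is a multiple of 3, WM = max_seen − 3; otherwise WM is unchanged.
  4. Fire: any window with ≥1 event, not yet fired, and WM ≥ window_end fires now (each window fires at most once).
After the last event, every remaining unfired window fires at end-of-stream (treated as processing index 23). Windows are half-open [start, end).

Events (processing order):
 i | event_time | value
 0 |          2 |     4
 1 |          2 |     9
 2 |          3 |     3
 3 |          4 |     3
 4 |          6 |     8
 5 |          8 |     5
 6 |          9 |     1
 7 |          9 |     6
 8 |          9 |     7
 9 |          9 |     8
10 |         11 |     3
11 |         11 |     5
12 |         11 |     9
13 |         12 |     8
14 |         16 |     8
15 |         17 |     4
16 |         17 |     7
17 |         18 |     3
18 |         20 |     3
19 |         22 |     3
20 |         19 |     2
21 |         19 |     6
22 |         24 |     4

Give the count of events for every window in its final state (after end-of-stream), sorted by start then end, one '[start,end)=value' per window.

i=0 t=2 v=4: → [2,4); WM=−∞
i=1 t=2 v=9: → [2,4); WM=−∞
i=2 t=3 v=3: → [2,5); WM=0
i=3 t=4 v=3: → [2,6); WM=0
i=4 t=6 v=8: → [6,8); WM=0
i=5 t=8 v=5: → [8,10); WM=5
i=6 t=9 v=1: → [8,11); WM=5
i=7 t=9 v=6: → [8,11); WM=5
i=8 t=9 v=7: → [8,11); WM=6
i=9 t=9 v=8: → [8,11); WM=6
i=10 t=11 v=3: → [11,13); WM=6
i=11 t=11 v=5: → [11,13); WM=8
i=12 t=11 v=9: → [11,13); WM=8
i=13 t=12 v=8: → [11,14); WM=8
i=14 t=16 v=8: → [16,18); WM=13
i=15 t=17 v=4: → [16,19); WM=13
i=16 t=17 v=7: → [16,19); WM=13
i=17 t=18 v=3: → [16,20); WM=15
i=18 t=20 v=3: → [20,22); WM=15
i=19 t=22 v=3: → [22,24); WM=15
i=20 t=19 v=2: → [16,22); WM=19
i=21 t=19 v=6: → [16,22); WM=19
i=22 t=24 v=4: → [24,26); WM=19

[2,6)=4 [6,8)=1 [8,11)=5 [11,14)=4 [16,22)=7 [22,24)=1 [24,26)=1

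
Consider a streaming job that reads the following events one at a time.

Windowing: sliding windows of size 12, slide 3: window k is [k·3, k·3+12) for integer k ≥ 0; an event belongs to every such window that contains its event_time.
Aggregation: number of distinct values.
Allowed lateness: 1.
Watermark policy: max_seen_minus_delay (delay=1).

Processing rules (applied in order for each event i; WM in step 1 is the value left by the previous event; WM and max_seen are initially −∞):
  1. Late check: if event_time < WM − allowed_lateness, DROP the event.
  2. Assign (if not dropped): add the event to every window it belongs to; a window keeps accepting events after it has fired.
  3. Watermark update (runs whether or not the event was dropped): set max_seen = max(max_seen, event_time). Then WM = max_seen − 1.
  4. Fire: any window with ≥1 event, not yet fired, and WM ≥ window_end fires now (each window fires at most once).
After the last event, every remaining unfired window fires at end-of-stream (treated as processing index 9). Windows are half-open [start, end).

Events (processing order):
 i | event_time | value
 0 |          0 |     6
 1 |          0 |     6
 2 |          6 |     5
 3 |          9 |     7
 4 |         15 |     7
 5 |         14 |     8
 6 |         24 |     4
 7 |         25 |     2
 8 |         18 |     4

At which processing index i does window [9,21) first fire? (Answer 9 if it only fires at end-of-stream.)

6

i=0 t=0 v=6: → [0,12); WM=-1
i=1 t=0 v=6: → [0,12); WM=-1
i=2 t=6 v=5: → [6,18),[3,15),[0,12); WM=5
i=3 t=9 v=7: → [9,21),[6,18),[3,15),[0,12); WM=8
i=4 t=15 v=7: → [15,27),[12,24),[9,21),[6,18); WM=14; [0,12) fires=3
i=5 t=14 v=8: → [12,24),[9,21),[6,18),[3,15); WM=14
i=6 t=24 v=4: → [24,36),[21,33),[18,30),[15,27); WM=23; [3,15) fires=3 [6,18) fires=3 [9,21) fires=2
i=7 t=25 v=2: → [24,36),[21,33),[18,30),[15,27); WM=24; [12,24) fires=2
i=8 t=18 v=4: DROP (t<24-1); WM=24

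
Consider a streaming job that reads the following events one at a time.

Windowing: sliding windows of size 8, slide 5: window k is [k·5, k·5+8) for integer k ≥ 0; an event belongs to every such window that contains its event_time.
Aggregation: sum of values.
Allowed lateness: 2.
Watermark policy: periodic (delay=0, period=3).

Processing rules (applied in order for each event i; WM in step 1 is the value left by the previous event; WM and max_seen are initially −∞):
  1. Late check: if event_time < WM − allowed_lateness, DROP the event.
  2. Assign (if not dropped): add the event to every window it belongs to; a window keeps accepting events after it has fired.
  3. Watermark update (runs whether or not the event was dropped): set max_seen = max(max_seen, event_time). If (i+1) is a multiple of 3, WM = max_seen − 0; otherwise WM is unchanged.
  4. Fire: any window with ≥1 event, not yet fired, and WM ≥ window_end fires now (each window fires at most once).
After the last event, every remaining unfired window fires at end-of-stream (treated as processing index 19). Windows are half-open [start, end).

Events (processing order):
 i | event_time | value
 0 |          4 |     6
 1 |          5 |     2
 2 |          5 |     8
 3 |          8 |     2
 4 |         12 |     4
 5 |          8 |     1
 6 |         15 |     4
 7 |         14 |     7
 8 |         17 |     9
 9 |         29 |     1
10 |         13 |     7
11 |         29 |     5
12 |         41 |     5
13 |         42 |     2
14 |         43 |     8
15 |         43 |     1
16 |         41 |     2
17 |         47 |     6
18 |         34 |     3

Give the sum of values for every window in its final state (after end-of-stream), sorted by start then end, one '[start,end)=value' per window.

[0,8)=16 [5,13)=17 [10,18)=24 [15,23)=13 [25,33)=6 [35,43)=9 [40,48)=24 [45,53)=6

i=0 t=4 v=6: → [0,8); WM=−∞
i=1 t=5 v=2: → [5,13),[0,8); WM=−∞
i=2 t=5 v=8: → [5,13),[0,8); WM=5
i=3 t=8 v=2: → [5,13); WM=5
i=4 t=12 v=4: → [10,18),[5,13); WM=5
i=5 t=8 v=1: → [5,13); WM=12; [0,8) fires=16
i=6 t=15 v=4: → [15,23),[10,18); WM=12
i=7 t=14 v=7: → [10,18); WM=12
i=8 t=17 v=9: → [15,23),[10,18); WM=17; [5,13) fires=17
i=9 t=29 v=1: → [25,33); WM=17
i=10 t=13 v=7: DROP (t<17-2); WM=17
i=11 t=29 v=5: → [25,33); WM=29; [10,18) fires=24 [15,23) fires=13
i=12 t=41 v=5: → [40,48),[35,43); WM=29
i=13 t=42 v=2: → [40,48),[35,43); WM=29
i=14 t=43 v=8: → [40,48); WM=43; [25,33) fires=6 [35,43) fires=7
i=15 t=43 v=1: → [40,48); WM=43
i=16 t=41 v=2: → [40,48),[35,43); WM=43
i=17 t=47 v=6: → [45,53),[40,48); WM=47
i=18 t=34 v=3: DROP (t<47-2); WM=47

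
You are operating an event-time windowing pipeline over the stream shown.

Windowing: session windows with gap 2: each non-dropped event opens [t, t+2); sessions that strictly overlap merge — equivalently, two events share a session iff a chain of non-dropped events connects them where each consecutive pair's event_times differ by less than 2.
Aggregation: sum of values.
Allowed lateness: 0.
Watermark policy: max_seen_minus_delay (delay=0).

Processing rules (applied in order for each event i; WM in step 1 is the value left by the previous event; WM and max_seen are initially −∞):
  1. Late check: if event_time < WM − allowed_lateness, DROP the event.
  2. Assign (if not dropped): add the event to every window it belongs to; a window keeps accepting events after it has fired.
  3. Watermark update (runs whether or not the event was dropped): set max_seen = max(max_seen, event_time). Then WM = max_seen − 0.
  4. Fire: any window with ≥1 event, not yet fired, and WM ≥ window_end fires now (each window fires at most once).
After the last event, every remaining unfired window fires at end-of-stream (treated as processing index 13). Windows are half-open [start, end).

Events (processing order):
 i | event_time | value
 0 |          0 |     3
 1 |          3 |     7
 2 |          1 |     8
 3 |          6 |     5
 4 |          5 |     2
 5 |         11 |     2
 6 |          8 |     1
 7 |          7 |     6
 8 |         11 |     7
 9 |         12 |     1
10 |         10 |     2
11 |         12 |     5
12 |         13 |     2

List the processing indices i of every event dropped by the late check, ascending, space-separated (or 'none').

2 4 6 7 10

i=0 t=0 v=3: → [0,2); WM=0
i=1 t=3 v=7: → [3,5); WM=3
i=2 t=1 v=8: DROP (t<3-0); WM=3
i=3 t=6 v=5: → [6,8); WM=6
i=4 t=5 v=2: DROP (t<6-0); WM=6
i=5 t=11 v=2: → [11,13); WM=11
i=6 t=8 v=1: DROP (t<11-0); WM=11
i=7 t=7 v=6: DROP (t<11-0); WM=11
i=8 t=11 v=7: → [11,13); WM=11
i=9 t=12 v=1: → [11,14); WM=12
i=10 t=10 v=2: DROP (t<12-0); WM=12
i=11 t=12 v=5: → [11,14); WM=12
i=12 t=13 v=2: → [11,15); WM=13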